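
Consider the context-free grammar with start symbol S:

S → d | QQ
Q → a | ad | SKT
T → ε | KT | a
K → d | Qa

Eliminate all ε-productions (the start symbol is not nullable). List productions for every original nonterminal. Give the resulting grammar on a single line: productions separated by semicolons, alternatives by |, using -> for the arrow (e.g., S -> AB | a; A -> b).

S -> d | QQ; K -> d | Qa; Q -> a | SK | ad | SKT; T -> K | a | KT

Nullable set: {T}.
Q -> SKT: T nullable, giving SK | SKT.
Drop T -> ε.
T -> KT: T nullable, giving K | KT.
Unchanged (no nullable symbols): S -> QQ; S -> d; K -> Qa; K -> d; Q -> a; Q -> ad; T -> a.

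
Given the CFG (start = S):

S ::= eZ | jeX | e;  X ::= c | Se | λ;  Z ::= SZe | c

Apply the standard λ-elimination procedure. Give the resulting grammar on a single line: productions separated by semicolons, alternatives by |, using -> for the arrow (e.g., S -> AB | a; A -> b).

S -> e | eZ | je | jeX; X -> c | Se; Z -> c | SZe

Nullable set: {X}.
S -> jeX: X nullable, giving je | jeX.
Drop X -> λ.
Unchanged (no nullable symbols): S -> e; S -> eZ; X -> Se; X -> c; Z -> SZe; Z -> c.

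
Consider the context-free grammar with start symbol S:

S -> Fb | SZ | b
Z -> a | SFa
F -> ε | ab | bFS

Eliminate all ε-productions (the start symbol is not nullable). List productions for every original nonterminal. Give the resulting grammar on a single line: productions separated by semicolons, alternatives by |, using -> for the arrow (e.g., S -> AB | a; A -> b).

S -> b | Fb | SZ; F -> ab | bS | bFS; Z -> a | Sa | SFa

Nullable set: {F}.
S -> Fb: F nullable, giving Fb | b.
Drop F -> ε.
F -> bFS: F nullable, giving bFS | bS.
Z -> SFa: F nullable, giving SFa | Sa.
Unchanged (no nullable symbols): S -> SZ; S -> b; F -> ab; Z -> a.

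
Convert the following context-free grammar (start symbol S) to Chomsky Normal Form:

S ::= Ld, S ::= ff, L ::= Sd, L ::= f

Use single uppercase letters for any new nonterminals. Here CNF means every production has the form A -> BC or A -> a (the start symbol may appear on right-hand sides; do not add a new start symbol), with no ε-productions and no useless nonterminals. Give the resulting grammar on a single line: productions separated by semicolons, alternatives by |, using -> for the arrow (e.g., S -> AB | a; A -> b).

No ε-productions.
No unit productions to eliminate.
TERM: introduce A -> d, B -> f and substitute in every rule of length ≥2.

S -> BB | LA; A -> d; B -> f; L -> f | SA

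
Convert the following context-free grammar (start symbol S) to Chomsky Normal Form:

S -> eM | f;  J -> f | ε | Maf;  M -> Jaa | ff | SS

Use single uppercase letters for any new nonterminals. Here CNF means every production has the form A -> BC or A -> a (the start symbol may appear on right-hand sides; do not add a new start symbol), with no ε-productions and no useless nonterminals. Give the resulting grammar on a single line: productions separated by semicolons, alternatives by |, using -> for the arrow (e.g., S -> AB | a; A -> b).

Nullable: {J}; after ε-elimination: S -> f | eM; J -> f | Maf; M -> SS | aa | ff | Jaa.
No unit productions to eliminate.
TERM: introduce A -> a, C -> e, B -> f and substitute in every rule of length ≥2.
BIN: J -> MAB becomes J -> MD, D -> AB; M -> JAA becomes M -> JE, E -> AA.

S -> f | CM; A -> a; B -> f; C -> e; D -> AB; E -> AA; J -> f | MD; M -> AA | BB | JE | SS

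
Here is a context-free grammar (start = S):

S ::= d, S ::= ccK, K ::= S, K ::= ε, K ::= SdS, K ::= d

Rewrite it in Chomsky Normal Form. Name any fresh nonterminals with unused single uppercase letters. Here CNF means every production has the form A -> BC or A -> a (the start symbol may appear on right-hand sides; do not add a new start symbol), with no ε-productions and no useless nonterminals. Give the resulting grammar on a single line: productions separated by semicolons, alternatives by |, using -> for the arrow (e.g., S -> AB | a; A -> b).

S -> d | BB | BE; A -> d; B -> c; C -> BK; D -> AS; E -> BK; K -> d | BB | BC | SD

Nullable: {K}; after ε-elimination: S -> d | cc | ccK; K -> S | d | SdS.
After unit-elimination: S -> d | cc | ccK; K -> d | cc | SdS | ccK.
TERM: introduce B -> c, A -> d and substitute in every rule of length ≥2.
BIN: K -> BBK becomes K -> BC, C -> BK; K -> SAS becomes K -> SD, D -> AS; S -> BBK becomes S -> BE, E -> BK.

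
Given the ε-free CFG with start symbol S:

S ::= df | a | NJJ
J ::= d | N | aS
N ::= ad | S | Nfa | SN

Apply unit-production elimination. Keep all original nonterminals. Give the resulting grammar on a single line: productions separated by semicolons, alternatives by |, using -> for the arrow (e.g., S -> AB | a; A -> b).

S -> a | df | NJJ; J -> a | d | SN | aS | ad | df | NJJ | Nfa; N -> a | SN | ad | df | NJJ | Nfa

Unit productions: J->N, N->S.
Unit pairs (A ⇒* B via units): (J,N), (J,S), (N,S).
S: inherits non-unit rules of {S} → NJJ | a | df.
J: inherits non-unit rules of {J, N, S} → NJJ | Nfa | SN | a | aS | ad | d | df.
N: inherits non-unit rules of {N, S} → NJJ | Nfa | SN | a | ad | df.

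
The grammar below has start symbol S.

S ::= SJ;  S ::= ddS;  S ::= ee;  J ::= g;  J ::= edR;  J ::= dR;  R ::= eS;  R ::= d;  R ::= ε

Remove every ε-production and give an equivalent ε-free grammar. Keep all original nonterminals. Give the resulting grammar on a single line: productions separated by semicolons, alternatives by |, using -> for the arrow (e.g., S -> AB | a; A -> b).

Nullable set: {R}.
J -> dR: R nullable, giving d | dR.
J -> edR: R nullable, giving ed | edR.
Drop R -> ε.
Unchanged (no nullable symbols): S -> SJ; S -> ddS; S -> ee; J -> g; R -> d; R -> eS.

S -> SJ | ee | ddS; J -> d | g | dR | ed | edR; R -> d | eS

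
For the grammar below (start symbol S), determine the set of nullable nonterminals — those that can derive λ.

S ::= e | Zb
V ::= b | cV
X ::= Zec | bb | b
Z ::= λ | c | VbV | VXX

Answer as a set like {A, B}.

{Z}

Directly nullable (have an ε-rule): {Z}.
Not nullable: S, V, X — each has a terminal in every rule's right-hand side or depends on a non-nullable symbol.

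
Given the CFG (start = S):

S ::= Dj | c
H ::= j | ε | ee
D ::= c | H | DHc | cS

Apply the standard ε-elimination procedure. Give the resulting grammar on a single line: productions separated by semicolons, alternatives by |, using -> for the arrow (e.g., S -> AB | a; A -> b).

S -> c | j | Dj; D -> H | c | Dc | Hc | cS | DHc; H -> j | ee

Nullable set: {D, H}.
S -> Dj: D nullable, giving Dj | j.
D -> DHc: D, H nullable, giving DHc | Dc | Hc | c.
D -> H: H nullable, giving H.
Drop H -> ε.
Unchanged (no nullable symbols): S -> c; D -> c; D -> cS; H -> ee; H -> j.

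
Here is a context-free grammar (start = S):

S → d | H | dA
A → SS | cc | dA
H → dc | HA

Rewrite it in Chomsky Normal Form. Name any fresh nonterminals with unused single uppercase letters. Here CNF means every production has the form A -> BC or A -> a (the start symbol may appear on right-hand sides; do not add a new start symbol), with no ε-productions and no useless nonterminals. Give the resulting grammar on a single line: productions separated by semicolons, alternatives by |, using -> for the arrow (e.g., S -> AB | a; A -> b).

No ε-productions.
After unit-elimination: S -> d | HA | dA | dc; A -> SS | cc | dA; H -> HA | dc.
TERM: introduce B -> c, C -> d and substitute in every rule of length ≥2.

S -> d | CA | CB | HA; A -> BB | CA | SS; B -> c; C -> d; H -> CB | HA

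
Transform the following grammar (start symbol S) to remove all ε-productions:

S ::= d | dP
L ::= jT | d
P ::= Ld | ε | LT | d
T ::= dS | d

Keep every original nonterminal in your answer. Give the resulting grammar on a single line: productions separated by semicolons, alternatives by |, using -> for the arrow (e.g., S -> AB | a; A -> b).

S -> d | dP; L -> d | jT; P -> d | LT | Ld; T -> d | dS

Nullable set: {P}.
S -> dP: P nullable, giving d | dP.
Drop P -> ε.
Unchanged (no nullable symbols): S -> d; L -> d; L -> jT; P -> LT; P -> Ld; P -> d; T -> d; T -> dS.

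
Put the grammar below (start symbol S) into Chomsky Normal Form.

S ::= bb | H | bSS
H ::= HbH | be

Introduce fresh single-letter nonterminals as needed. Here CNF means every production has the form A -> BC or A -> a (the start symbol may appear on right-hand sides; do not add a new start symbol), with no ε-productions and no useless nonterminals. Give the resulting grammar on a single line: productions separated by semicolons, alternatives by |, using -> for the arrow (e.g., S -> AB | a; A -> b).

No ε-productions.
After unit-elimination: S -> bb | be | HbH | bSS; H -> be | HbH.
TERM: introduce A -> b, B -> e and substitute in every rule of length ≥2.
BIN: H -> HAH becomes H -> HC, C -> AH; S -> ASS becomes S -> AD, D -> SS; S -> HAH becomes S -> HE, E -> AH.

S -> AA | AB | AD | HE; A -> b; B -> e; C -> AH; D -> SS; E -> AH; H -> AB | HC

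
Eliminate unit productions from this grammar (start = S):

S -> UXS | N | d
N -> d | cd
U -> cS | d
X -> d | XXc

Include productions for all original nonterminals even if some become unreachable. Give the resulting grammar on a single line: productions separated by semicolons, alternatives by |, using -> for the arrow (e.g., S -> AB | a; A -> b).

S -> d | cd | UXS; N -> d | cd; U -> d | cS; X -> d | XXc

Unit productions: S->N.
Unit pairs (A ⇒* B via units): (S,N).
S: inherits non-unit rules of {N, S} → UXS | cd | d.
N: inherits non-unit rules of {N} → cd | d.
U: inherits non-unit rules of {U} → cS | d.
X: inherits non-unit rules of {X} → XXc | d.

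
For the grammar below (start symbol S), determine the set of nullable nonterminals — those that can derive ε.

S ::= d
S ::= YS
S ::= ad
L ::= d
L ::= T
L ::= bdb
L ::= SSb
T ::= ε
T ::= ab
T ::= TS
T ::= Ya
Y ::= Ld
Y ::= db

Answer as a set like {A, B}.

Directly nullable (have an ε-rule): {T}.
L is nullable via L -> T (every symbol on the right is already known nullable).
Not nullable: S, Y — each has a terminal in every rule's right-hand side or depends on a non-nullable symbol.

{L, T}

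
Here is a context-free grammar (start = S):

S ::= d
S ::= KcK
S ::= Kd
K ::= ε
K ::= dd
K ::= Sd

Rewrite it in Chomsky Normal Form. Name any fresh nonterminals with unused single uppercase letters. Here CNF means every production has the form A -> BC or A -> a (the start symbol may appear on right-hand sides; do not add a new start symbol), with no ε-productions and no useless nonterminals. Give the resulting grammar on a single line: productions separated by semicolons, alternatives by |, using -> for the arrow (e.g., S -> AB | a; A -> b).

Nullable: {K}; after ε-elimination: S -> c | d | Kc | Kd | cK | KcK; K -> Sd | dd.
No unit productions to eliminate.
TERM: introduce B -> c, A -> d and substitute in every rule of length ≥2.
BIN: S -> KBK becomes S -> KC, C -> BK.

S -> c | d | BK | KA | KB | KC; A -> d; B -> c; C -> BK; K -> AA | SA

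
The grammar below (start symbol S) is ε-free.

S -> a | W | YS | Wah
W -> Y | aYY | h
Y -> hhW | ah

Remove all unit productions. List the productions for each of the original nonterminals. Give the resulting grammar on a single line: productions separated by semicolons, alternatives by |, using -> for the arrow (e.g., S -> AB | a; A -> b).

Unit productions: S->W, W->Y.
Unit pairs (A ⇒* B via units): (S,W), (S,Y), (W,Y).
S: inherits non-unit rules of {S, W, Y} → Wah | YS | a | aYY | ah | h | hhW.
W: inherits non-unit rules of {W, Y} → aYY | ah | h | hhW.
Y: inherits non-unit rules of {Y} → ah | hhW.

S -> a | h | YS | ah | Wah | aYY | hhW; W -> h | ah | aYY | hhW; Y -> ah | hhW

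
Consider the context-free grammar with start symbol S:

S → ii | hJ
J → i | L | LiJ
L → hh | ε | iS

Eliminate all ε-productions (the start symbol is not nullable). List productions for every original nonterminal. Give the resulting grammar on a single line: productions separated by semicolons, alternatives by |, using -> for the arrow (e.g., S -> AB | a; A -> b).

S -> h | hJ | ii; J -> L | i | Li | iJ | LiJ; L -> hh | iS

Nullable set: {J, L}.
S -> hJ: J nullable, giving h | hJ.
J -> L: L nullable, giving L.
J -> LiJ: L, J nullable, giving Li | LiJ | i | iJ.
Drop L -> ε.
Unchanged (no nullable symbols): S -> ii; J -> i; L -> hh; L -> iS.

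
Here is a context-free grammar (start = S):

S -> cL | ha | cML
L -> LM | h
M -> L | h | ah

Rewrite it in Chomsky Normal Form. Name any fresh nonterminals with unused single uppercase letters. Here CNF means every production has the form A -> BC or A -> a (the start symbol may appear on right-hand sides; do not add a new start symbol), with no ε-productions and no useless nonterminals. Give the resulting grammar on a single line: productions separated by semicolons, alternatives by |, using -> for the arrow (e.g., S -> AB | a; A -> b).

No ε-productions.
After unit-elimination: S -> cL | ha | cML; L -> h | LM; M -> h | LM | ah.
TERM: introduce A -> a, C -> c, B -> h and substitute in every rule of length ≥2.
BIN: S -> CML becomes S -> CD, D -> ML.

S -> BA | CD | CL; A -> a; B -> h; C -> c; D -> ML; L -> h | LM; M -> h | AB | LM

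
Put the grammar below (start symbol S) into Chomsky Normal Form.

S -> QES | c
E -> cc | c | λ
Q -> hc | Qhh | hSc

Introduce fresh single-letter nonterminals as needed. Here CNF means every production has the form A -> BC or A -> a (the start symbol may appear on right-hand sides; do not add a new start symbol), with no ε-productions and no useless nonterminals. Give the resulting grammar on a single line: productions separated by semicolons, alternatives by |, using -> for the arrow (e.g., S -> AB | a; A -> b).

S -> c | QF | QS; A -> c; B -> h; C -> SA; D -> BB; E -> c | AA; F -> ES; Q -> BA | BC | QD

Nullable: {E}; after ε-elimination: S -> c | QS | QES; E -> c | cc; Q -> hc | Qhh | hSc.
No unit productions to eliminate.
TERM: introduce A -> c, B -> h and substitute in every rule of length ≥2.
BIN: Q -> BSA becomes Q -> BC, C -> SA; Q -> QBB becomes Q -> QD, D -> BB; S -> QES becomes S -> QF, F -> ES.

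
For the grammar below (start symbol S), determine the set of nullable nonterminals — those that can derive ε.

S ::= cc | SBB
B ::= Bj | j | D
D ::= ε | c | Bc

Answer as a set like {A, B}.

Directly nullable (have an ε-rule): {D}.
B is nullable via B -> D (every symbol on the right is already known nullable).
Not nullable: S — each has a terminal in every rule's right-hand side or depends on a non-nullable symbol.

{B, D}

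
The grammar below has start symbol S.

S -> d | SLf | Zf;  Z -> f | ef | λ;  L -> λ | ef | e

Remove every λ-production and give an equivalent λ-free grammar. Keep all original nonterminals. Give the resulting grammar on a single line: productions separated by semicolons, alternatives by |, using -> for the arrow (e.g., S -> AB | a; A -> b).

S -> d | f | Sf | Zf | SLf; L -> e | ef; Z -> f | ef

Nullable set: {L, Z}.
S -> SLf: L nullable, giving SLf | Sf.
S -> Zf: Z nullable, giving Zf | f.
Drop L -> λ.
Drop Z -> λ.
Unchanged (no nullable symbols): S -> d; L -> e; L -> ef; Z -> ef; Z -> f.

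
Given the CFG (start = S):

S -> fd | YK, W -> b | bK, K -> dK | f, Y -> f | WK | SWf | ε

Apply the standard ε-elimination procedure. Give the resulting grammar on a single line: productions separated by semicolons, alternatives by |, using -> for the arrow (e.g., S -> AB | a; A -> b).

Nullable set: {Y}.
S -> YK: Y nullable, giving K | YK.
Drop Y -> ε.
Unchanged (no nullable symbols): S -> fd; K -> dK; K -> f; W -> b; W -> bK; Y -> SWf; Y -> WK; Y -> f.

S -> K | YK | fd; K -> f | dK; W -> b | bK; Y -> f | WK | SWf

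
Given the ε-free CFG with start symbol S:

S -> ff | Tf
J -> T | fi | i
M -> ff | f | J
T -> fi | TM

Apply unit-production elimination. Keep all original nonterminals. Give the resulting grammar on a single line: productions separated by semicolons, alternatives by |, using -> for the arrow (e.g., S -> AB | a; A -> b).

S -> Tf | ff; J -> i | TM | fi; M -> f | i | TM | ff | fi; T -> TM | fi

Unit productions: J->T, M->J.
Unit pairs (A ⇒* B via units): (J,T), (M,J), (M,T).
S: inherits non-unit rules of {S} → Tf | ff.
J: inherits non-unit rules of {J, T} → TM | fi | i.
M: inherits non-unit rules of {J, M, T} → TM | f | ff | fi | i.
T: inherits non-unit rules of {T} → TM | fi.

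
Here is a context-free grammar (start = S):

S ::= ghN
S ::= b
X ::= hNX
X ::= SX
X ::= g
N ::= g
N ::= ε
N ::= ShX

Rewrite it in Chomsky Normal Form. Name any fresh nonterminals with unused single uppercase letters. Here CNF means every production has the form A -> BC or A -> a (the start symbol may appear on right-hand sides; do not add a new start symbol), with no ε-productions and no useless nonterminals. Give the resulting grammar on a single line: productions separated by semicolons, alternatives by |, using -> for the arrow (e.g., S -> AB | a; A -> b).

S -> b | BA | BD; A -> h; B -> g; C -> AX; D -> AN; E -> NX; N -> g | SC; X -> g | AE | AX | SX

Nullable: {N}; after ε-elimination: S -> b | gh | ghN; N -> g | ShX; X -> g | SX | hX | hNX.
No unit productions to eliminate.
TERM: introduce B -> g, A -> h and substitute in every rule of length ≥2.
BIN: N -> SAX becomes N -> SC, C -> AX; S -> BAN becomes S -> BD, D -> AN; X -> ANX becomes X -> AE, E -> NX.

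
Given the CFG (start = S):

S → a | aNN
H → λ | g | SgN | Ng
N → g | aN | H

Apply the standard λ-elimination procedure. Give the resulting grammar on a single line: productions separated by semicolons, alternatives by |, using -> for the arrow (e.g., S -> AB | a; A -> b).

Nullable set: {H, N}.
S -> aNN: N, N nullable, giving a | aN | aNN.
Drop H -> λ.
H -> Ng: N nullable, giving Ng | g.
H -> SgN: N nullable, giving Sg | SgN.
N -> H: H nullable, giving H.
N -> aN: N nullable, giving a | aN.
Unchanged (no nullable symbols): S -> a; H -> g; N -> g.

S -> a | aN | aNN; H -> g | Ng | Sg | SgN; N -> H | a | g | aN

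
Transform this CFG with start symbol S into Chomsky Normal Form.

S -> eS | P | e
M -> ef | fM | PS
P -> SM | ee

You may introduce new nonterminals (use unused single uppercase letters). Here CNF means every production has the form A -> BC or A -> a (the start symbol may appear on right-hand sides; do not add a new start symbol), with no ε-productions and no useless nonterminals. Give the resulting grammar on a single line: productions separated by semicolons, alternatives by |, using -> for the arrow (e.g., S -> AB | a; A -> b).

No ε-productions.
After unit-elimination: S -> e | SM | eS | ee; M -> PS | ef | fM; P -> SM | ee.
TERM: introduce A -> e, B -> f and substitute in every rule of length ≥2.

S -> e | AA | AS | SM; A -> e; B -> f; M -> AB | BM | PS; P -> AA | SM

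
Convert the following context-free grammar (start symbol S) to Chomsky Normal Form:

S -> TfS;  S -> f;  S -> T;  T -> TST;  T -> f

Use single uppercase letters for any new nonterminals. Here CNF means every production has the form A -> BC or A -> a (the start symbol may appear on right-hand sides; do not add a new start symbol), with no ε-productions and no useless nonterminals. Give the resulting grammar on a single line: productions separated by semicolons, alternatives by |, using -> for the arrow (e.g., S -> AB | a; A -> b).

S -> f | TB | TC; A -> f; B -> AS; C -> ST; D -> ST; T -> f | TD

No ε-productions.
After unit-elimination: S -> f | TST | TfS; T -> f | TST.
TERM: introduce A -> f and substitute in every rule of length ≥2.
BIN: S -> TAS becomes S -> TB, B -> AS; S -> TST becomes S -> TC, C -> ST; T -> TST becomes T -> TD, D -> ST.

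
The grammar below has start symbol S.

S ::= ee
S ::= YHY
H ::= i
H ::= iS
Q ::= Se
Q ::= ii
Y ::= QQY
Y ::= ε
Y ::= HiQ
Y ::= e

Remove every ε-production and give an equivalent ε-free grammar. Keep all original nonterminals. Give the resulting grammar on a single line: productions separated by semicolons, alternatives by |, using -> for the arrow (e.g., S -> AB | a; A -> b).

Nullable set: {Y}.
S -> YHY: Y, Y nullable, giving H | HY | YH | YHY.
Drop Y -> ε.
Y -> QQY: Y nullable, giving QQ | QQY.
Unchanged (no nullable symbols): S -> ee; H -> i; H -> iS; Q -> Se; Q -> ii; Y -> HiQ; Y -> e.

S -> H | HY | YH | ee | YHY; H -> i | iS; Q -> Se | ii; Y -> e | QQ | HiQ | QQY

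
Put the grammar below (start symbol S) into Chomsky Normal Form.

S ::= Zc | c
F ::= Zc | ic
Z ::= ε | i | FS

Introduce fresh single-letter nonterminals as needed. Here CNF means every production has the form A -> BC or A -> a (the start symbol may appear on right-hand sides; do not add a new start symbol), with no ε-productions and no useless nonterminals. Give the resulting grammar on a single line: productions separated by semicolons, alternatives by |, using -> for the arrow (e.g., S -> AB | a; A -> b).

S -> c | ZA; A -> c; B -> i; F -> c | BA | ZA; Z -> i | FS

Nullable: {Z}; after ε-elimination: S -> c | Zc; F -> c | Zc | ic; Z -> i | FS.
No unit productions to eliminate.
TERM: introduce A -> c, B -> i and substitute in every rule of length ≥2.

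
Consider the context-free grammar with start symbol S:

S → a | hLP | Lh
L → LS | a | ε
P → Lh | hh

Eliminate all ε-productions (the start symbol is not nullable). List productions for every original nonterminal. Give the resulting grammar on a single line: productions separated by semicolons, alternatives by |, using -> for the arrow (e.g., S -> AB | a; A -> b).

Nullable set: {L}.
S -> Lh: L nullable, giving Lh | h.
S -> hLP: L nullable, giving hLP | hP.
Drop L -> ε.
L -> LS: L nullable, giving LS | S.
P -> Lh: L nullable, giving Lh | h.
Unchanged (no nullable symbols): S -> a; L -> a; P -> hh.

S -> a | h | Lh | hP | hLP; L -> S | a | LS; P -> h | Lh | hh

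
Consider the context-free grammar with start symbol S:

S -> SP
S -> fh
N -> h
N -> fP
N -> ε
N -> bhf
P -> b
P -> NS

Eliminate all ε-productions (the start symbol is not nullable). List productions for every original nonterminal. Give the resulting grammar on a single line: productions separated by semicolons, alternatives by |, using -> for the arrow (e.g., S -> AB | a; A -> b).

Nullable set: {N}.
Drop N -> ε.
P -> NS: N nullable, giving NS | S.
Unchanged (no nullable symbols): S -> SP; S -> fh; N -> bhf; N -> fP; N -> h; P -> b.

S -> SP | fh; N -> h | fP | bhf; P -> S | b | NS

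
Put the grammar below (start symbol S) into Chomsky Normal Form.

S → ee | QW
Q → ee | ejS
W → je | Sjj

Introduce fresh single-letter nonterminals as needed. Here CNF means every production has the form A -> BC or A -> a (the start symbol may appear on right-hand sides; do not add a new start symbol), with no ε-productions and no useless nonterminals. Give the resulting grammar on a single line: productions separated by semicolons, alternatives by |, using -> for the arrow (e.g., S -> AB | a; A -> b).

No ε-productions.
No unit productions to eliminate.
TERM: introduce A -> e, B -> j and substitute in every rule of length ≥2.
BIN: Q -> ABS becomes Q -> AC, C -> BS; W -> SBB becomes W -> SD, D -> BB.

S -> AA | QW; A -> e; B -> j; C -> BS; D -> BB; Q -> AA | AC; W -> BA | SD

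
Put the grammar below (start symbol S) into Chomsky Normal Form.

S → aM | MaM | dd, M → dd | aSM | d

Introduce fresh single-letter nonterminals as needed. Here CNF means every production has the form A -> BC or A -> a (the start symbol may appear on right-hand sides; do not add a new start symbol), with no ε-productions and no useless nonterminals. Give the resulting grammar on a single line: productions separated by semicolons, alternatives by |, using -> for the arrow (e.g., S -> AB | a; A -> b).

S -> AM | BB | MD; A -> a; B -> d; C -> SM; D -> AM; M -> d | AC | BB

No ε-productions.
No unit productions to eliminate.
TERM: introduce A -> a, B -> d and substitute in every rule of length ≥2.
BIN: M -> ASM becomes M -> AC, C -> SM; S -> MAM becomes S -> MD, D -> AM.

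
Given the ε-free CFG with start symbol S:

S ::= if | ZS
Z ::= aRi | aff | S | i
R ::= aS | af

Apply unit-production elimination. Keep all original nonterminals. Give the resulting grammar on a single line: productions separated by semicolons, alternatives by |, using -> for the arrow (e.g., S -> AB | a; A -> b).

Unit productions: Z->S.
Unit pairs (A ⇒* B via units): (Z,S).
S: inherits non-unit rules of {S} → ZS | if.
R: inherits non-unit rules of {R} → aS | af.
Z: inherits non-unit rules of {S, Z} → ZS | aRi | aff | i | if.

S -> ZS | if; R -> aS | af; Z -> i | ZS | if | aRi | aff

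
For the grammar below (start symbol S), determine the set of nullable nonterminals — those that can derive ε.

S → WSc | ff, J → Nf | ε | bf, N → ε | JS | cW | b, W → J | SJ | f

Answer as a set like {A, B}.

{J, N, W}

Directly nullable (have an ε-rule): {J, N}.
W is nullable via W -> J (every symbol on the right is already known nullable).
Not nullable: S — each has a terminal in every rule's right-hand side or depends on a non-nullable symbol.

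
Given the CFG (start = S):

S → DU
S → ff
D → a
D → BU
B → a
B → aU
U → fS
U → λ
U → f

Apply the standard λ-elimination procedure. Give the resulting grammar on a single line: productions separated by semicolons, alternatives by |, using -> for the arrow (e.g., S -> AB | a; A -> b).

Nullable set: {U}.
S -> DU: U nullable, giving D | DU.
B -> aU: U nullable, giving a | aU.
D -> BU: U nullable, giving B | BU.
Drop U -> λ.
Unchanged (no nullable symbols): S -> ff; B -> a; D -> a; U -> f; U -> fS.

S -> D | DU | ff; B -> a | aU; D -> B | a | BU; U -> f | fS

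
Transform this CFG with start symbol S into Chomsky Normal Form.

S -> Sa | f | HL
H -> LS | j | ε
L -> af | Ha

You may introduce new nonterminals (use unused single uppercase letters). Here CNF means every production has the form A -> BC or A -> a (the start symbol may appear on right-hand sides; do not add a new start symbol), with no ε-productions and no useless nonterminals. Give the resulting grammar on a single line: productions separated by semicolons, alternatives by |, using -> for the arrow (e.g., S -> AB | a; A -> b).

S -> a | f | AB | HA | HL | SA; A -> a; B -> f; H -> j | LS; L -> a | AB | HA

Nullable: {H}; after ε-elimination: S -> L | f | HL | Sa; H -> j | LS; L -> a | Ha | af.
After unit-elimination: S -> a | f | HL | Ha | Sa | af; H -> j | LS; L -> a | Ha | af.
TERM: introduce A -> a, B -> f and substitute in every rule of length ≥2.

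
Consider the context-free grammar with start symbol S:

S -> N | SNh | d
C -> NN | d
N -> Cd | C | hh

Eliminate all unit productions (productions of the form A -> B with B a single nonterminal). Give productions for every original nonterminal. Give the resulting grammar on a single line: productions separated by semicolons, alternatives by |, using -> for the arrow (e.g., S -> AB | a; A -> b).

S -> d | Cd | NN | hh | SNh; C -> d | NN; N -> d | Cd | NN | hh

Unit productions: N->C, S->N.
Unit pairs (A ⇒* B via units): (N,C), (S,C), (S,N).
S: inherits non-unit rules of {C, N, S} → Cd | NN | SNh | d | hh.
C: inherits non-unit rules of {C} → NN | d.
N: inherits non-unit rules of {C, N} → Cd | NN | d | hh.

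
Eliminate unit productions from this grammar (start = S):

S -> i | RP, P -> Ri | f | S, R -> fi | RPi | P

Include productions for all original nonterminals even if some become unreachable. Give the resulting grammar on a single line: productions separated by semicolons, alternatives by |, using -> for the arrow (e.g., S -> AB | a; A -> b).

S -> i | RP; P -> f | i | RP | Ri; R -> f | i | RP | Ri | fi | RPi

Unit productions: P->S, R->P.
Unit pairs (A ⇒* B via units): (P,S), (R,P), (R,S).
S: inherits non-unit rules of {S} → RP | i.
P: inherits non-unit rules of {P, S} → RP | Ri | f | i.
R: inherits non-unit rules of {P, R, S} → RP | RPi | Ri | f | fi | i.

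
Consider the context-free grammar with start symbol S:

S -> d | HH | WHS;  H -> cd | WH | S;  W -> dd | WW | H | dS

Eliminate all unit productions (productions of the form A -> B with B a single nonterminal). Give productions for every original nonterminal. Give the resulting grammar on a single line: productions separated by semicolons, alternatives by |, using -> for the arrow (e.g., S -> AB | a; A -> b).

Unit productions: H->S, W->H.
Unit pairs (A ⇒* B via units): (H,S), (W,H), (W,S).
S: inherits non-unit rules of {S} → HH | WHS | d.
H: inherits non-unit rules of {H, S} → HH | WH | WHS | cd | d.
W: inherits non-unit rules of {H, S, W} → HH | WH | WHS | WW | cd | d | dS | dd.

S -> d | HH | WHS; H -> d | HH | WH | cd | WHS; W -> d | HH | WH | WW | cd | dS | dd | WHS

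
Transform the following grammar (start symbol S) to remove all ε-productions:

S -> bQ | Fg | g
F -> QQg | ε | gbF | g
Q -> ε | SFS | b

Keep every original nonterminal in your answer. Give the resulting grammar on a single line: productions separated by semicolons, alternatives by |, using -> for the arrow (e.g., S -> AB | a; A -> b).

Nullable set: {F, Q}.
S -> Fg: F nullable, giving Fg | g.
S -> bQ: Q nullable, giving b | bQ.
Drop F -> ε.
F -> QQg: Q, Q nullable, giving QQg | Qg | g.
F -> gbF: F nullable, giving gb | gbF.
Drop Q -> ε.
Q -> SFS: F nullable, giving SFS | SS.
Unchanged (no nullable symbols): S -> g; F -> g; Q -> b.

S -> b | g | Fg | bQ; F -> g | Qg | gb | QQg | gbF; Q -> b | SS | SFS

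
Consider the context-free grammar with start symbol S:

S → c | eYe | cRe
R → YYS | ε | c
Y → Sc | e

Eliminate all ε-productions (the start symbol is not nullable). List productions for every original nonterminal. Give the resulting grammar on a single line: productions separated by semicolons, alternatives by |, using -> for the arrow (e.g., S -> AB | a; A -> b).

S -> c | ce | cRe | eYe; R -> c | YYS; Y -> e | Sc

Nullable set: {R}.
S -> cRe: R nullable, giving cRe | ce.
Drop R -> ε.
Unchanged (no nullable symbols): S -> c; S -> eYe; R -> YYS; R -> c; Y -> Sc; Y -> e.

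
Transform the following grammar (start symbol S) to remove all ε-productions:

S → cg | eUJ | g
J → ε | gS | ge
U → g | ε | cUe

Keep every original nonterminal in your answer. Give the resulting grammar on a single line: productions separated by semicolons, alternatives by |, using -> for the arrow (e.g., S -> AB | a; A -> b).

Nullable set: {J, U}.
S -> eUJ: U, J nullable, giving e | eJ | eU | eUJ.
Drop J -> ε.
Drop U -> ε.
U -> cUe: U nullable, giving cUe | ce.
Unchanged (no nullable symbols): S -> cg; S -> g; J -> gS; J -> ge; U -> g.

S -> e | g | cg | eJ | eU | eUJ; J -> gS | ge; U -> g | ce | cUe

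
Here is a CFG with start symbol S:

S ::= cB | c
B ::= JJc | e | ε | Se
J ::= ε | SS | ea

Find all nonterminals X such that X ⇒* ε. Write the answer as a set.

Directly nullable (have an ε-rule): {B, J}.
Not nullable: S — each has a terminal in every rule's right-hand side or depends on a non-nullable symbol.

{B, J}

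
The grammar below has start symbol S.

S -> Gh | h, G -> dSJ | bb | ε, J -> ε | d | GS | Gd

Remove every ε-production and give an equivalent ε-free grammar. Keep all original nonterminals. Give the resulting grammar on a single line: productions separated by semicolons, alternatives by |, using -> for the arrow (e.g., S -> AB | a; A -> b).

Nullable set: {G, J}.
S -> Gh: G nullable, giving Gh | h.
Drop G -> ε.
G -> dSJ: J nullable, giving dS | dSJ.
Drop J -> ε.
J -> GS: G nullable, giving GS | S.
J -> Gd: G nullable, giving Gd | d.
Unchanged (no nullable symbols): S -> h; G -> bb; J -> d.

S -> h | Gh; G -> bb | dS | dSJ; J -> S | d | GS | Gd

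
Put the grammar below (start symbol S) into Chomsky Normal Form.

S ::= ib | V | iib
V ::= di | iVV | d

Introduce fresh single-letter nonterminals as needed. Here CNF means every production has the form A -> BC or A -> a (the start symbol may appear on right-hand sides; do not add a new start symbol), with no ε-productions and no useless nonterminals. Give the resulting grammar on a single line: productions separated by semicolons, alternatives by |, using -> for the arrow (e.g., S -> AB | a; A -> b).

S -> d | AB | BC | BD | BE; A -> d; B -> i; C -> b; D -> BC; E -> VV; F -> VV; V -> d | AB | BF

No ε-productions.
After unit-elimination: S -> d | di | ib | iVV | iib; V -> d | di | iVV.
TERM: introduce C -> b, A -> d, B -> i and substitute in every rule of length ≥2.
BIN: S -> BBC becomes S -> BD, D -> BC; S -> BVV becomes S -> BE, E -> VV; V -> BVV becomes V -> BF, F -> VV.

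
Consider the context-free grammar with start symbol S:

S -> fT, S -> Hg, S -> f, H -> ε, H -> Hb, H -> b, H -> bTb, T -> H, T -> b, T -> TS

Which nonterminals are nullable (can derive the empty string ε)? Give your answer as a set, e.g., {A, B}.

Directly nullable (have an ε-rule): {H}.
T is nullable via T -> H (every symbol on the right is already known nullable).
Not nullable: S — each has a terminal in every rule's right-hand side or depends on a non-nullable symbol.

{H, T}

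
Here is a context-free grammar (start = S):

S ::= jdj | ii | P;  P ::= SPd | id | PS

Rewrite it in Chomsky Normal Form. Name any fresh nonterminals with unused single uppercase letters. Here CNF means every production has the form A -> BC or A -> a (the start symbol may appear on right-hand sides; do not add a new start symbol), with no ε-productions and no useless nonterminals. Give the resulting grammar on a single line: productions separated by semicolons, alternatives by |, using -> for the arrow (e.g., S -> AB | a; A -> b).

S -> BA | BB | CE | PS | SF; A -> d; B -> i; C -> j; D -> PA; E -> AC; F -> PA; P -> BA | PS | SD

No ε-productions.
After unit-elimination: S -> PS | id | ii | SPd | jdj; P -> PS | id | SPd.
TERM: introduce A -> d, B -> i, C -> j and substitute in every rule of length ≥2.
BIN: P -> SPA becomes P -> SD, D -> PA; S -> CAC becomes S -> CE, E -> AC; S -> SPA becomes S -> SF, F -> PA.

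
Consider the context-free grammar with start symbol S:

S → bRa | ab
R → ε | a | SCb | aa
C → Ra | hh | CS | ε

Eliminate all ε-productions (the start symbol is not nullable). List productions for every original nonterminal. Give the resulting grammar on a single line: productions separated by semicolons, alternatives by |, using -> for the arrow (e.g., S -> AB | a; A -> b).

S -> ab | ba | bRa; C -> S | a | CS | Ra | hh; R -> a | Sb | aa | SCb

Nullable set: {C, R}.
S -> bRa: R nullable, giving bRa | ba.
Drop C -> ε.
C -> CS: C nullable, giving CS | S.
C -> Ra: R nullable, giving Ra | a.
Drop R -> ε.
R -> SCb: C nullable, giving SCb | Sb.
Unchanged (no nullable symbols): S -> ab; C -> hh; R -> a; R -> aa.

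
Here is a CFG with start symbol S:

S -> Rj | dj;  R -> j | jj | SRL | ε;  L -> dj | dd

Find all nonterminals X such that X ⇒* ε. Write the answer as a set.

Directly nullable (have an ε-rule): {R}.
Not nullable: L, S — each has a terminal in every rule's right-hand side or depends on a non-nullable symbol.

{R}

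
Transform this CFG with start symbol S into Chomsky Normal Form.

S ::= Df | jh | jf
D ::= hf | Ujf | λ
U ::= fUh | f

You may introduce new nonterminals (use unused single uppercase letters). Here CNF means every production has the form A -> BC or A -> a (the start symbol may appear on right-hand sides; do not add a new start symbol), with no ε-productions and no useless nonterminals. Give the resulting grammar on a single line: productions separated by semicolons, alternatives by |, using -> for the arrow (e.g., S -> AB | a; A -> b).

Nullable: {D}; after ε-elimination: S -> f | Df | jf | jh; D -> hf | Ujf; U -> f | fUh.
No unit productions to eliminate.
TERM: introduce B -> f, C -> h, A -> j and substitute in every rule of length ≥2.
BIN: D -> UAB becomes D -> UE, E -> AB; U -> BUC becomes U -> BF, F -> UC.

S -> f | AB | AC | DB; A -> j; B -> f; C -> h; D -> CB | UE; E -> AB; F -> UC; U -> f | BF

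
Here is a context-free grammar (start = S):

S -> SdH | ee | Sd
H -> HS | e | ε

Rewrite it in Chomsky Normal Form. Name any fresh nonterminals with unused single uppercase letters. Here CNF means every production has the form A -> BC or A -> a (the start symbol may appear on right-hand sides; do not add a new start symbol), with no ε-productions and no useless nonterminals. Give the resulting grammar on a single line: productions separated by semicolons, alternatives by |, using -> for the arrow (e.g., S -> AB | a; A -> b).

Nullable: {H}; after ε-elimination: S -> Sd | ee | SdH; H -> S | e | HS.
After unit-elimination: S -> Sd | ee | SdH; H -> e | HS | Sd | ee | SdH.
TERM: introduce A -> d, B -> e and substitute in every rule of length ≥2.
BIN: H -> SAH becomes H -> SC, C -> AH; S -> SAH becomes S -> SD, D -> AH.

S -> BB | SA | SD; A -> d; B -> e; C -> AH; D -> AH; H -> e | BB | HS | SA | SC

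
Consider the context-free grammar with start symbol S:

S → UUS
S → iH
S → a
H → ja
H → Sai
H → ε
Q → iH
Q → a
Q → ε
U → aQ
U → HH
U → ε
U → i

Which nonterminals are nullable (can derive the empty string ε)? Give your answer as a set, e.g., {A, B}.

Directly nullable (have an ε-rule): {H, Q, U}.
Not nullable: S — each has a terminal in every rule's right-hand side or depends on a non-nullable symbol.

{H, Q, U}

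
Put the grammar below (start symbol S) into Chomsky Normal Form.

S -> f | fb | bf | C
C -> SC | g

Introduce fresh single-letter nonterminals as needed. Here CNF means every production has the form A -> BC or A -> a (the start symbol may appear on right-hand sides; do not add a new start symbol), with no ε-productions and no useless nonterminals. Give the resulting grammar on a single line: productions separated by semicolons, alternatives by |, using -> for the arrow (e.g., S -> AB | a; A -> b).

S -> f | g | AB | BA | SC; A -> b; B -> f; C -> g | SC

No ε-productions.
After unit-elimination: S -> f | g | SC | bf | fb; C -> g | SC.
TERM: introduce A -> b, B -> f and substitute in every rule of length ≥2.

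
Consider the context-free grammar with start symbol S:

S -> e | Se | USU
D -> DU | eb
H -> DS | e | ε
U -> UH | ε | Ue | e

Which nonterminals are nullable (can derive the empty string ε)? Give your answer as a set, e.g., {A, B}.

Directly nullable (have an ε-rule): {H, U}.
Not nullable: D, S — each has a terminal in every rule's right-hand side or depends on a non-nullable symbol.

{H, U}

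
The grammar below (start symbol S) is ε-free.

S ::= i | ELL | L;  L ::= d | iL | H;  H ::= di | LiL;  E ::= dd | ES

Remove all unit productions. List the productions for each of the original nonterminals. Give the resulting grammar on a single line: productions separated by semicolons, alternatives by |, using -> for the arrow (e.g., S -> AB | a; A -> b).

Unit productions: L->H, S->L.
Unit pairs (A ⇒* B via units): (L,H), (S,H), (S,L).
S: inherits non-unit rules of {H, L, S} → ELL | LiL | d | di | i | iL.
E: inherits non-unit rules of {E} → ES | dd.
H: inherits non-unit rules of {H} → LiL | di.
L: inherits non-unit rules of {H, L} → LiL | d | di | iL.

S -> d | i | di | iL | ELL | LiL; E -> ES | dd; H -> di | LiL; L -> d | di | iL | LiL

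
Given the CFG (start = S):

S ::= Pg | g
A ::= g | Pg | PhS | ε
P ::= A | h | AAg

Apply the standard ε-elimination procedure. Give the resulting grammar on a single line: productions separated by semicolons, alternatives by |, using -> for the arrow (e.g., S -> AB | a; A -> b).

Nullable set: {A, P}.
S -> Pg: P nullable, giving Pg | g.
Drop A -> ε.
A -> Pg: P nullable, giving Pg | g.
A -> PhS: P nullable, giving PhS | hS.
P -> A: A nullable, giving A.
P -> AAg: A, A nullable, giving AAg | Ag | g.
Unchanged (no nullable symbols): S -> g; A -> g; P -> h.

S -> g | Pg; A -> g | Pg | hS | PhS; P -> A | g | h | Ag | AAg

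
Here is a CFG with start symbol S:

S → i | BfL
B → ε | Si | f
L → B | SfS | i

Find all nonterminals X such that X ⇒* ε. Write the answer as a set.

{B, L}

Directly nullable (have an ε-rule): {B}.
L is nullable via L -> B (every symbol on the right is already known nullable).
Not nullable: S — each has a terminal in every rule's right-hand side or depends on a non-nullable symbol.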